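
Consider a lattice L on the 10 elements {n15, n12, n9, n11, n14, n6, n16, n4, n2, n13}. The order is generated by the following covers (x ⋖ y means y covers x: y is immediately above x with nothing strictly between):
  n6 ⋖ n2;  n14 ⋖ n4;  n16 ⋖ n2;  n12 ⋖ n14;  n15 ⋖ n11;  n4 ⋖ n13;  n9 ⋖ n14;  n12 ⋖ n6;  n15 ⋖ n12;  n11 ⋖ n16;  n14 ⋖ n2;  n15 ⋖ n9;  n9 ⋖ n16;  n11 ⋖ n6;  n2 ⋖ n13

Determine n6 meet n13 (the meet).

n6

Common lower bounds of {n6, n13}: n11, n12, n15, n6.
The greatest among these is n6.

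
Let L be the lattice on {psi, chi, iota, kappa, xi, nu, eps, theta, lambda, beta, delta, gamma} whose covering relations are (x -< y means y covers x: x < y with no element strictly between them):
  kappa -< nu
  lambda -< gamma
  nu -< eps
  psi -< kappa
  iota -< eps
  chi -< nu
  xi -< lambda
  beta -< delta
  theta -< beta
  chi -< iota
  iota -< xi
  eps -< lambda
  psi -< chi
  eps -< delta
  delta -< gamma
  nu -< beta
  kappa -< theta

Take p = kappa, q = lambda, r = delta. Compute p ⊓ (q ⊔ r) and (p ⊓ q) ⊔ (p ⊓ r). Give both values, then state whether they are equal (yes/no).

kappa; kappa; yes

q ⊔ r = gamma, so p ⊓ (q ⊔ r) = kappa ⊓ gamma = kappa.
p ⊓ q = kappa and p ⊓ r = kappa, so (p ⊓ q) ⊔ (p ⊓ r) = kappa ⊔ kappa = kappa.
Equal: yes.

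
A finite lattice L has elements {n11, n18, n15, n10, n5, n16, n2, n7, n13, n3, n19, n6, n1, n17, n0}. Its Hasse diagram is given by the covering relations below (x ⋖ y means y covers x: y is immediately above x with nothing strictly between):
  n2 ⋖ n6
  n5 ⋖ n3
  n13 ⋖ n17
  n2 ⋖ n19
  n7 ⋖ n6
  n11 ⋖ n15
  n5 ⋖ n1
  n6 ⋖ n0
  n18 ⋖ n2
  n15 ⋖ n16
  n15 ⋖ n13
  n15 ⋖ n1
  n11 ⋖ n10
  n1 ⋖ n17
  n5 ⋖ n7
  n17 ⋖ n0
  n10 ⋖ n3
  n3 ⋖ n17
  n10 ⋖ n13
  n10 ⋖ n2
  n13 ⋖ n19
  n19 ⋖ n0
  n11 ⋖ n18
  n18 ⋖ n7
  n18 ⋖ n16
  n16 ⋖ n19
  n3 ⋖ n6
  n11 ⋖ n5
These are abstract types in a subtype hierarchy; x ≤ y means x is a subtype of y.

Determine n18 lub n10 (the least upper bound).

Common upper bounds of {n18, n10}: n0, n19, n2, n6.
The least among these is n2.

n2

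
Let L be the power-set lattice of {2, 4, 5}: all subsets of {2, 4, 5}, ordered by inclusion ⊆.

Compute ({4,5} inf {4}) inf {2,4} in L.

{4,5} ∧ {4} = {4}
{4} ∧ {2,4} = {4}

{4}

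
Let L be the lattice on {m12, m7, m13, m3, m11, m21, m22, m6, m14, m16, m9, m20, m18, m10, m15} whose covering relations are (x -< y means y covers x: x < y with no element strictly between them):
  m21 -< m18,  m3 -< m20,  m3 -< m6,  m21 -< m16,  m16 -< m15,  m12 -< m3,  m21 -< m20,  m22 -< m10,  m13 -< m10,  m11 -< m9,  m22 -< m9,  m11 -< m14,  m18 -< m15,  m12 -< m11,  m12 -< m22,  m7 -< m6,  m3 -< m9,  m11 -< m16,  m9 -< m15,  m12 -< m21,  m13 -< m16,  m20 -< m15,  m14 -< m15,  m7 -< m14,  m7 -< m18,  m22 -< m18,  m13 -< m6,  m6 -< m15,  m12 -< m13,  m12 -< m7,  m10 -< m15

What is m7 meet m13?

m12

Common lower bounds of {m7, m13}: m12.
The greatest among these is m12.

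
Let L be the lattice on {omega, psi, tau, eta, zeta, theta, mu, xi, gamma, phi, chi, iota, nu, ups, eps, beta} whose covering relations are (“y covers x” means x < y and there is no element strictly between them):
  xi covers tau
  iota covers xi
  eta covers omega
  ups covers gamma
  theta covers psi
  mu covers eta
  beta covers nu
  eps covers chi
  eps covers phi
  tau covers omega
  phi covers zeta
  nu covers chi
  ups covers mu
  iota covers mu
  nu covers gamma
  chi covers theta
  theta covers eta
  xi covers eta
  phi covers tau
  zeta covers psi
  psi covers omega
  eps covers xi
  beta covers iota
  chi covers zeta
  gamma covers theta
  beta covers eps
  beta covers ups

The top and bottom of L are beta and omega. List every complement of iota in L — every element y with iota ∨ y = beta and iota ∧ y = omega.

Need y with iota ∨ y = beta and iota ∧ y = omega.
Checking each element gives: psi, zeta.

psi, zeta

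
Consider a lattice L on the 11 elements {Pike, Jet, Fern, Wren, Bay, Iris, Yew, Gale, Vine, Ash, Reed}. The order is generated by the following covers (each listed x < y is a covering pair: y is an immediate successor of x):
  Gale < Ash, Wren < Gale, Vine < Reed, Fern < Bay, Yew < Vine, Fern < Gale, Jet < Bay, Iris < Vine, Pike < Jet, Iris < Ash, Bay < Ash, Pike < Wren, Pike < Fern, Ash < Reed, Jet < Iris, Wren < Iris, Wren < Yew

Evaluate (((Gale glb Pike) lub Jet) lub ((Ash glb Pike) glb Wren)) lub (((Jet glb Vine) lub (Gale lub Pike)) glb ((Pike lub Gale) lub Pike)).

Ash

Gale ∧ Pike = Pike
Pike ∨ Jet = Jet
Ash ∧ Pike = Pike
Pike ∧ Wren = Pike
Jet ∨ Pike = Jet
Jet ∧ Vine = Jet
Gale ∨ Pike = Gale
Jet ∨ Gale = Ash
Pike ∨ Gale = Gale
Gale ∨ Pike = Gale
Ash ∧ Gale = Gale
Jet ∨ Gale = Ash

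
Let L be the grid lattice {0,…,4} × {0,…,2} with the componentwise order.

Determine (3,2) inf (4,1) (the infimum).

Common lower bounds of {(3,2), (4,1)}: (0,0), (0,1), (1,0), (1,1), (2,0), (2,1), (3,0), (3,1).
The greatest among these is (3,1).

(3,1)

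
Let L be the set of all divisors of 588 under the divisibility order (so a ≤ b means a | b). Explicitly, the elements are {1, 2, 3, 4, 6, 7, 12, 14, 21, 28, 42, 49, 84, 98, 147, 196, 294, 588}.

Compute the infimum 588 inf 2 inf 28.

2

In the divisibility order, the meet is the greatest common divisor: gcd(588, 2, 28) = 2.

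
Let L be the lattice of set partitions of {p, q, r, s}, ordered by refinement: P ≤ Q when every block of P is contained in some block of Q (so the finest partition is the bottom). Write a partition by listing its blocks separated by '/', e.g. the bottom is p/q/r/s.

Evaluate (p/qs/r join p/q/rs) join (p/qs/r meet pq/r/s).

p/qrs

p/qs/r ∨ p/q/rs = p/qrs
p/qs/r ∧ pq/r/s = p/q/r/s
p/qrs ∨ p/q/r/s = p/qrs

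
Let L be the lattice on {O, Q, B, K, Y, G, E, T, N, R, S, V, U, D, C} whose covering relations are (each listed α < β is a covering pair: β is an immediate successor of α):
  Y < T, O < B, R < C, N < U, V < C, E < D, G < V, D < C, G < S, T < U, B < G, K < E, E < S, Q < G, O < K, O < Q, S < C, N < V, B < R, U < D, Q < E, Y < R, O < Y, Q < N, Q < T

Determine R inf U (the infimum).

Common lower bounds of {R, U}: O, Y.
The greatest among these is Y.

Y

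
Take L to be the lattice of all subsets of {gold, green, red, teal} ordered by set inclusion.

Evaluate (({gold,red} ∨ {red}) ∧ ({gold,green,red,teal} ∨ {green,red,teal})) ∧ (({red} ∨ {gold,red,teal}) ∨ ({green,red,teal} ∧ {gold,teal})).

{gold,red}

{gold,red} ∨ {red} = {gold,red}
{gold,green,red,teal} ∨ {green,red,teal} = {gold,green,red,teal}
{gold,red} ∧ {gold,green,red,teal} = {gold,red}
{red} ∨ {gold,red,teal} = {gold,red,teal}
{green,red,teal} ∧ {gold,teal} = {teal}
{gold,red,teal} ∨ {teal} = {gold,red,teal}
{gold,red} ∧ {gold,red,teal} = {gold,red}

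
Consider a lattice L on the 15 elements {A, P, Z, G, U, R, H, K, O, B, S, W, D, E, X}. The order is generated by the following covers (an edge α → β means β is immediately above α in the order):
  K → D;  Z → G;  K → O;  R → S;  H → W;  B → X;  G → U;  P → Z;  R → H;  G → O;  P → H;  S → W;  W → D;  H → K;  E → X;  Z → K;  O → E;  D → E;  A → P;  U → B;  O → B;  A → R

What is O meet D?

K

Common lower bounds of {O, D}: A, H, K, P, R, Z.
The greatest among these is K.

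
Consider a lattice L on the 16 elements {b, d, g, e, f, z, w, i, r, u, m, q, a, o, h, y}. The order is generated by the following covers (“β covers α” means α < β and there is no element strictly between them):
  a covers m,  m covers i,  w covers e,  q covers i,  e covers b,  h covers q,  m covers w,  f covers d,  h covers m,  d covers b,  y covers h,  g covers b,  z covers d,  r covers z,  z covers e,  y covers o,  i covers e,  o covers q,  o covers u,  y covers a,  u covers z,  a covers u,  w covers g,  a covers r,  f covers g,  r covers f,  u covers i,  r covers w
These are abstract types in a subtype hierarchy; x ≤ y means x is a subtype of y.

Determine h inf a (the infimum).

Common lower bounds of {h, a}: b, e, g, i, m, w.
The greatest among these is m.

m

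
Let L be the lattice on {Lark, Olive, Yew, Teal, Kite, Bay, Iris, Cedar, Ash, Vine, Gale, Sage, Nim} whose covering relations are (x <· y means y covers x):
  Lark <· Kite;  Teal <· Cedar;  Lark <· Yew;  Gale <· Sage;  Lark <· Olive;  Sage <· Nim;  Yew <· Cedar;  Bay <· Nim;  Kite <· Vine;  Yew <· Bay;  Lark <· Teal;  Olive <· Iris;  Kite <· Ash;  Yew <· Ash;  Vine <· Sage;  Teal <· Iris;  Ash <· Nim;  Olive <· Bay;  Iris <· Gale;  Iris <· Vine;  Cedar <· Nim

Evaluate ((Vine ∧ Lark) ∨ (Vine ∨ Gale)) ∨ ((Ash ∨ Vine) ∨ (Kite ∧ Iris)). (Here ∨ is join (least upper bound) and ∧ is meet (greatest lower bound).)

Vine ∧ Lark = Lark
Vine ∨ Gale = Sage
Lark ∨ Sage = Sage
Ash ∨ Vine = Nim
Kite ∧ Iris = Lark
Nim ∨ Lark = Nim
Sage ∨ Nim = Nim

Nim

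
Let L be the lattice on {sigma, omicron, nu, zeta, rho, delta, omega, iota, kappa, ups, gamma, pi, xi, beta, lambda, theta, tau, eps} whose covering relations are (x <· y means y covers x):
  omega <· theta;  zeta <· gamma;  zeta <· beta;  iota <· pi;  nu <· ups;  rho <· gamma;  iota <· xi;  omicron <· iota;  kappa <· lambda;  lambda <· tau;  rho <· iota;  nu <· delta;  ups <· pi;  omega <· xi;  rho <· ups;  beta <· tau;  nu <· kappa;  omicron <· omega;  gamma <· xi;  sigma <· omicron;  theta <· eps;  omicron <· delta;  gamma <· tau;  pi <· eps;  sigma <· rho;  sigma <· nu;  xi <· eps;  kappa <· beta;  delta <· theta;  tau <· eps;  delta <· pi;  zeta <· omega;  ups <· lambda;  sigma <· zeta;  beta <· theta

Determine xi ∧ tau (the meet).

gamma

Common lower bounds of {xi, tau}: gamma, rho, sigma, zeta.
The greatest among these is gamma.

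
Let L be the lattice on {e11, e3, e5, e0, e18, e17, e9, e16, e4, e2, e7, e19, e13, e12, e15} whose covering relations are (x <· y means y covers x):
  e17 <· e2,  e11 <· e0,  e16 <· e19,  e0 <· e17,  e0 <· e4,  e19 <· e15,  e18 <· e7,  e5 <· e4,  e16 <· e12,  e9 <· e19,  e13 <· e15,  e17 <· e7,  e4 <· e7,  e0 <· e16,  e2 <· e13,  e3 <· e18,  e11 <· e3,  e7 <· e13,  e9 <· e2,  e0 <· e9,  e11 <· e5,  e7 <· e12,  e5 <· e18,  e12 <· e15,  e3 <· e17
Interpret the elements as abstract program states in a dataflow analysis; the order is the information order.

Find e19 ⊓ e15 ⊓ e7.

e0

Common lower bounds of {e19, e15, e7}: e0, e11.
The greatest among these is e0.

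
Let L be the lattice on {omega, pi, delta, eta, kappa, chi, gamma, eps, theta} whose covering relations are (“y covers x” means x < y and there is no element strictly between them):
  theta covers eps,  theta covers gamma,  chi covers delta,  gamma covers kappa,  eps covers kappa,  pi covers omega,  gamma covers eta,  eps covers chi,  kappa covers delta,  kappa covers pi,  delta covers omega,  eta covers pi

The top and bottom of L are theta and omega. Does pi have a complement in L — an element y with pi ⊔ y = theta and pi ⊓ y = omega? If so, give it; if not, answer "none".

For every candidate y, either pi ∨ y ≠ theta or pi ∧ y ≠ omega; no complement exists.

none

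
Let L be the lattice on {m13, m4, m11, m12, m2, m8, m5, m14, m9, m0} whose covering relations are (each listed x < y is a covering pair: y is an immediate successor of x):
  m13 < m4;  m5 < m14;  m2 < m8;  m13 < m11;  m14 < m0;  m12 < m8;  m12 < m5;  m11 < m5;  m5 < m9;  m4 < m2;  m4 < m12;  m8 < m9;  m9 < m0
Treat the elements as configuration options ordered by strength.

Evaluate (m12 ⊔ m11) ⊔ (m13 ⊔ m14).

m12 ∨ m11 = m5
m13 ∨ m14 = m14
m5 ∨ m14 = m14

m14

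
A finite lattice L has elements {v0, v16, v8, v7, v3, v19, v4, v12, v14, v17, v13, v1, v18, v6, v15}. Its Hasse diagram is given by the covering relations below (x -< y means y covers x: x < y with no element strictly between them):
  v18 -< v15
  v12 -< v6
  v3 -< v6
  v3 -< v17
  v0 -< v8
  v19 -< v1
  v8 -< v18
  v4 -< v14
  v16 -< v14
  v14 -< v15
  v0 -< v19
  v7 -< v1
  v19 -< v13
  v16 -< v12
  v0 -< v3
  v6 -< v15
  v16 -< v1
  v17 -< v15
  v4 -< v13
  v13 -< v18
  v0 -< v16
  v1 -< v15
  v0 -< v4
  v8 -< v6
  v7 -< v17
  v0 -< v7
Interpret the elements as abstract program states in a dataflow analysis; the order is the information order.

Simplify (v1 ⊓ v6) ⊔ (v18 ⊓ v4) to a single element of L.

v1 ∧ v6 = v16
v18 ∧ v4 = v4
v16 ∨ v4 = v14

v14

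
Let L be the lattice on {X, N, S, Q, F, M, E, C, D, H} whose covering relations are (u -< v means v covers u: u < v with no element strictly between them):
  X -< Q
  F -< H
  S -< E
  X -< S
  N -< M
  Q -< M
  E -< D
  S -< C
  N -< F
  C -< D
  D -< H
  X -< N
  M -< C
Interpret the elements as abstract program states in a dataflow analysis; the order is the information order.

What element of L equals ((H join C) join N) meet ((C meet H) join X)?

H ∨ C = H
H ∨ N = H
C ∧ H = C
C ∨ X = C
H ∧ C = C

C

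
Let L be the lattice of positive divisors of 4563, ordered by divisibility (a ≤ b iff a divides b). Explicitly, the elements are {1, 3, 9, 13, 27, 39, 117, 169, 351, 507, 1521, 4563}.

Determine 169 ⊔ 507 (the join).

In the divisibility order, the join is the least common multiple: lcm(169, 507) = 507.

507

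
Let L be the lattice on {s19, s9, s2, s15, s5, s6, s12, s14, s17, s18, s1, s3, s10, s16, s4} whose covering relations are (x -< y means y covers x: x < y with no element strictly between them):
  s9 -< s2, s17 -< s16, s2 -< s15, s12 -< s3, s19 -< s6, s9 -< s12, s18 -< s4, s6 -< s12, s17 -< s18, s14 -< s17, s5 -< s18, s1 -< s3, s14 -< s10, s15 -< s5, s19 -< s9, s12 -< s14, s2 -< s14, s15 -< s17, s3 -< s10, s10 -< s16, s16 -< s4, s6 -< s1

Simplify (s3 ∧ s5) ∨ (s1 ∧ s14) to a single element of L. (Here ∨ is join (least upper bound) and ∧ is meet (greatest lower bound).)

s3 ∧ s5 = s9
s1 ∧ s14 = s6
s9 ∨ s6 = s12

s12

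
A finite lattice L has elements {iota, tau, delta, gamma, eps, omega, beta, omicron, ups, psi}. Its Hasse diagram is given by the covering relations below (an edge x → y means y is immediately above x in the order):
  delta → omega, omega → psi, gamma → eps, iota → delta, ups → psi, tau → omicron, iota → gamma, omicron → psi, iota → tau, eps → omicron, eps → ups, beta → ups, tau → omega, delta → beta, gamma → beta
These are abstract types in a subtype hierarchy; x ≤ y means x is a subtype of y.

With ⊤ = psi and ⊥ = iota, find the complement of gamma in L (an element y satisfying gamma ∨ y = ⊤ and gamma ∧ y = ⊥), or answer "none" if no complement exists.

Need y with gamma ∨ y = psi and gamma ∧ y = iota.
Checking each element gives: omega.

omega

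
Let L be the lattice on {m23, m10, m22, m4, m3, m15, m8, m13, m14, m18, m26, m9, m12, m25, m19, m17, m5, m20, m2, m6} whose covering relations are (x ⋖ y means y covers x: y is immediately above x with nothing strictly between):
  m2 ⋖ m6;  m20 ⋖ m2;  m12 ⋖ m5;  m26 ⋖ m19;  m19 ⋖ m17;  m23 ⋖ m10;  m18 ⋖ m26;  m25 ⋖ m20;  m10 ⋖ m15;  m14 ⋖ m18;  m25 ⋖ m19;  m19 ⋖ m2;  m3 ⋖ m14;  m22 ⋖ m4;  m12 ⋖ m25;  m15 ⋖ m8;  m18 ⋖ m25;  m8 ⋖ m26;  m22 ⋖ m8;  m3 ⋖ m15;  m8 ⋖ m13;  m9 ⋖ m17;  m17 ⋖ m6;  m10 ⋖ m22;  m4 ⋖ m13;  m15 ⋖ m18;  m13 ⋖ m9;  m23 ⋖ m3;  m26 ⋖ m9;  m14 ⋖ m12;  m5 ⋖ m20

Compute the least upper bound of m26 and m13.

m9

Common upper bounds of {m26, m13}: m17, m6, m9.
The least among these is m9.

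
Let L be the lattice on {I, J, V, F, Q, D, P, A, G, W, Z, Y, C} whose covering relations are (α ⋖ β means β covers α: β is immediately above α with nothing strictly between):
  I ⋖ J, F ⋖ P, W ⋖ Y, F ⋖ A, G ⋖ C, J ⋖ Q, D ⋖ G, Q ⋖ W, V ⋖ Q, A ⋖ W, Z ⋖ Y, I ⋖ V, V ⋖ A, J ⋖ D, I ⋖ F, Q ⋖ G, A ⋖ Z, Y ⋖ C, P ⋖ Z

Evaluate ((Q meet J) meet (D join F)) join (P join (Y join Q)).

Y

Q ∧ J = J
D ∨ F = C
J ∧ C = J
Y ∨ Q = Y
P ∨ Y = Y
J ∨ Y = Y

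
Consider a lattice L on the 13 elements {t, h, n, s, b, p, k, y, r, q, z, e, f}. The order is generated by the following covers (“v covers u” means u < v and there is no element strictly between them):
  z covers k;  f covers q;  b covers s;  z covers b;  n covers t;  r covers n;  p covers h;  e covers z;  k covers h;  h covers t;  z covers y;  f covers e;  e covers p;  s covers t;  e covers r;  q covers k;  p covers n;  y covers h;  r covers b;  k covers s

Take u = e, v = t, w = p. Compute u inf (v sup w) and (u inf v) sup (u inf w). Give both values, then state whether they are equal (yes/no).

p; p; yes

v sup w = p, so u inf (v sup w) = e inf p = p.
u inf v = t and u inf w = p, so (u inf v) sup (u inf w) = t sup p = p.
Equal: yes.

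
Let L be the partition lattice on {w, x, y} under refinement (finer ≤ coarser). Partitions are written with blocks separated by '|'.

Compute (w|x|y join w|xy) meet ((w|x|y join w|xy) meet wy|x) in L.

w|x|y ∨ w|xy = w|xy
w|x|y ∨ w|xy = w|xy
w|xy ∧ wy|x = w|x|y
w|xy ∧ w|x|y = w|x|y

w|x|y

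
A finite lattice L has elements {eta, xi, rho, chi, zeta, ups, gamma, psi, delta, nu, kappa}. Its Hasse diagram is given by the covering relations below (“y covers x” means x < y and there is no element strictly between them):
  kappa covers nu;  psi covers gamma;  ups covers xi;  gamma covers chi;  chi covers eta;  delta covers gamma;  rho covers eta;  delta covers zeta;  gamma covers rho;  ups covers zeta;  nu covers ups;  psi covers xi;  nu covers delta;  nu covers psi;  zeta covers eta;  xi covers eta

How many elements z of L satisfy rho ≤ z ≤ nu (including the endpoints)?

The interval [rho, nu] = {delta, gamma, nu, psi, rho}, which has 5 elements.

5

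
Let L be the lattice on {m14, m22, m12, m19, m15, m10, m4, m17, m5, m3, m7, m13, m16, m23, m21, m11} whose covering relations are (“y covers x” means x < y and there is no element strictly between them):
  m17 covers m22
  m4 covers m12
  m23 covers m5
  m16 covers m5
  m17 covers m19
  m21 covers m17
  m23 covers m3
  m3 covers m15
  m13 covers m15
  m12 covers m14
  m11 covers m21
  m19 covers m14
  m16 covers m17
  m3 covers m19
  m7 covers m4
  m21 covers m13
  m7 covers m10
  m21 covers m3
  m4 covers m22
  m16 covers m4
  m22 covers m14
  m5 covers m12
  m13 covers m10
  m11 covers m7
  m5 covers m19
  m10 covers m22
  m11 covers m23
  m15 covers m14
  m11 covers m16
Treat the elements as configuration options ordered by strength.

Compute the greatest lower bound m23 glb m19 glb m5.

m19

Common lower bounds of {m23, m19, m5}: m14, m19.
The greatest among these is m19.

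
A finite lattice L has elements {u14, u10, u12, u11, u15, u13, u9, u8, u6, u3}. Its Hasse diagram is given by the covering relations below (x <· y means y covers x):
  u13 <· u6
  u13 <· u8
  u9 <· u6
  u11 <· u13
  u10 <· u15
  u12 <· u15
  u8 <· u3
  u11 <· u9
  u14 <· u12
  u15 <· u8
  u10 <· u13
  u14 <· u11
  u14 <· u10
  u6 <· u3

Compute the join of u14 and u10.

Common upper bounds of {u14, u10}: u10, u13, u15, u3, u6, u8.
The least among these is u10.

u10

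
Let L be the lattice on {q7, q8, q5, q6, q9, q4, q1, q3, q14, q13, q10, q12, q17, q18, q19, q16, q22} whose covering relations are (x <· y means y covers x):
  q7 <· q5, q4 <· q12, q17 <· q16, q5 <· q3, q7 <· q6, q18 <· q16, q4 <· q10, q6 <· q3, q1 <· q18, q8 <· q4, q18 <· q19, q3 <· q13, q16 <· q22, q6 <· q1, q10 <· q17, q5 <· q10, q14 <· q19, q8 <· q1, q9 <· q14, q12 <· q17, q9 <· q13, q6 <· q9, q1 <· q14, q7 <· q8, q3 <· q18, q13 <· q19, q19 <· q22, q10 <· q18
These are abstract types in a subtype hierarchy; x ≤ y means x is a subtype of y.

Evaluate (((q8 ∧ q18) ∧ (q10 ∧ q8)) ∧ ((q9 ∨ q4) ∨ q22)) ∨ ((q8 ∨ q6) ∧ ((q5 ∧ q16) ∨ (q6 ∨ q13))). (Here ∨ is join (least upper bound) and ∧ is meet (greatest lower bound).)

q1

q8 ∧ q18 = q8
q10 ∧ q8 = q8
q8 ∧ q8 = q8
q9 ∨ q4 = q19
q19 ∨ q22 = q22
q8 ∧ q22 = q8
q8 ∨ q6 = q1
q5 ∧ q16 = q5
q6 ∨ q13 = q13
q5 ∨ q13 = q13
q1 ∧ q13 = q6
q8 ∨ q6 = q1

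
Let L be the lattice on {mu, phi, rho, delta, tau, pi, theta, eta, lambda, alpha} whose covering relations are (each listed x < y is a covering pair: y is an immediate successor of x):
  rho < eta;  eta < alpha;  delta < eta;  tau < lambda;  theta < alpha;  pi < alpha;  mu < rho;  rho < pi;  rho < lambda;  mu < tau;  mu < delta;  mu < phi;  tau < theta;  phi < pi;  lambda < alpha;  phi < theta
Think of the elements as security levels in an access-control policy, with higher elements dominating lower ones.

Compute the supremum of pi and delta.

Common upper bounds of {pi, delta}: alpha.
The least among these is alpha.

alpha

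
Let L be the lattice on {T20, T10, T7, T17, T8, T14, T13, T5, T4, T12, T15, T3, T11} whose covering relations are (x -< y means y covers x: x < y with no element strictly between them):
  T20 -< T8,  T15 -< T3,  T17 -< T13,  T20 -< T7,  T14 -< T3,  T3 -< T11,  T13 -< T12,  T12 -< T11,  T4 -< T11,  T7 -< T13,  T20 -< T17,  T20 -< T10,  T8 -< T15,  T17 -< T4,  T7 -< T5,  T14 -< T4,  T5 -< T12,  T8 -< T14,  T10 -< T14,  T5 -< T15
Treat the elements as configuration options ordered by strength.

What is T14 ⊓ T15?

T8

Common lower bounds of {T14, T15}: T20, T8.
The greatest among these is T8.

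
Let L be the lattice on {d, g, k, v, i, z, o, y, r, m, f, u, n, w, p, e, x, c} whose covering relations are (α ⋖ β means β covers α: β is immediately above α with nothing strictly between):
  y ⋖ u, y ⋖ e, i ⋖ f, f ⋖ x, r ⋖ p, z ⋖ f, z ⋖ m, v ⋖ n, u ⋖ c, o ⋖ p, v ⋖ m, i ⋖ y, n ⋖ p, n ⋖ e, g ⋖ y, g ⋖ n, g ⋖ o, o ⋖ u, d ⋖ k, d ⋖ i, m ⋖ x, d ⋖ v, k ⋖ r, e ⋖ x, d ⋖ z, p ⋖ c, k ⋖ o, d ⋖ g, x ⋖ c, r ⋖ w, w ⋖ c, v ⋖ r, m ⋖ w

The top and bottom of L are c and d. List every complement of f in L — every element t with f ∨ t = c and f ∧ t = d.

Need t with f ∨ t = c and f ∧ t = d.
Checking each element gives: k, o, p, r.

k, o, p, r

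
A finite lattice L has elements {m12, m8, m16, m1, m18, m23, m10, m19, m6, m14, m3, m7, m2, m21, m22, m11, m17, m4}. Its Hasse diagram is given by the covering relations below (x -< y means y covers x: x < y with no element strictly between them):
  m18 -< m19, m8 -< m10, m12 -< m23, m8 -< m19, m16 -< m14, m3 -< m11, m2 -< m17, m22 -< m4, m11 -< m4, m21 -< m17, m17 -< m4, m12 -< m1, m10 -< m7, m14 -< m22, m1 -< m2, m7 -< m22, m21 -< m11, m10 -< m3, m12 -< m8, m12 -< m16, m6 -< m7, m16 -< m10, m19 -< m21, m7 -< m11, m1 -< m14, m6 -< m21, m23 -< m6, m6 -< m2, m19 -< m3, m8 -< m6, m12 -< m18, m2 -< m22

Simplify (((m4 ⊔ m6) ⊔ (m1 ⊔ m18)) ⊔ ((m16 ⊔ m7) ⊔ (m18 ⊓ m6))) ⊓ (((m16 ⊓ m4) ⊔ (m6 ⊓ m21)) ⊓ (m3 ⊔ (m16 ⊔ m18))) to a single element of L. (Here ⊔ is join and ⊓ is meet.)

m4 ∨ m6 = m4
m1 ∨ m18 = m17
m4 ∨ m17 = m4
m16 ∨ m7 = m7
m18 ∧ m6 = m12
m7 ∨ m12 = m7
m4 ∨ m7 = m4
m16 ∧ m4 = m16
m6 ∧ m21 = m6
m16 ∨ m6 = m7
m16 ∨ m18 = m3
m3 ∨ m3 = m3
m7 ∧ m3 = m10
m4 ∧ m10 = m10

m10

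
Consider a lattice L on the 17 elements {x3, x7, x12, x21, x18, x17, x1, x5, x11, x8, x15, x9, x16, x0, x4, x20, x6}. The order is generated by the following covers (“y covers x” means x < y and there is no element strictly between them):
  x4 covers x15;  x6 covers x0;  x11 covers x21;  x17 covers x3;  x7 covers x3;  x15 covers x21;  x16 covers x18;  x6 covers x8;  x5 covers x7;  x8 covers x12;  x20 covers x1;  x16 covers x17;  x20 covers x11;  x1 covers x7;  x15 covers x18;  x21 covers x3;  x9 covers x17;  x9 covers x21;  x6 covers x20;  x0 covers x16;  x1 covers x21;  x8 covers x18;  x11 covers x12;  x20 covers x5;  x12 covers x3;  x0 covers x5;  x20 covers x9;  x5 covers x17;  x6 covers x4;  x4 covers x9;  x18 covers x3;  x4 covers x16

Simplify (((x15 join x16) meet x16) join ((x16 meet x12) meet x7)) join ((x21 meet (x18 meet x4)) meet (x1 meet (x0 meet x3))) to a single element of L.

x15 ∨ x16 = x4
x4 ∧ x16 = x16
x16 ∧ x12 = x3
x3 ∧ x7 = x3
x16 ∨ x3 = x16
x18 ∧ x4 = x18
x21 ∧ x18 = x3
x0 ∧ x3 = x3
x1 ∧ x3 = x3
x3 ∧ x3 = x3
x16 ∨ x3 = x16

x16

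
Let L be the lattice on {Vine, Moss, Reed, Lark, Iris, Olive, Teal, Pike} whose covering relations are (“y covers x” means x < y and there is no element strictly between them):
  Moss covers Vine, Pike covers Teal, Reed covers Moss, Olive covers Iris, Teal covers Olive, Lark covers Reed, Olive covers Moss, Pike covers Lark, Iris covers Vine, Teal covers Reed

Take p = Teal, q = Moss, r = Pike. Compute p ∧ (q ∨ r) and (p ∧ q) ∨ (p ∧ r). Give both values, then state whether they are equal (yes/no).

q ∨ r = Pike, so p ∧ (q ∨ r) = Teal ∧ Pike = Teal.
p ∧ q = Moss and p ∧ r = Teal, so (p ∧ q) ∨ (p ∧ r) = Moss ∨ Teal = Teal.
Equal: yes.

Teal; Teal; yes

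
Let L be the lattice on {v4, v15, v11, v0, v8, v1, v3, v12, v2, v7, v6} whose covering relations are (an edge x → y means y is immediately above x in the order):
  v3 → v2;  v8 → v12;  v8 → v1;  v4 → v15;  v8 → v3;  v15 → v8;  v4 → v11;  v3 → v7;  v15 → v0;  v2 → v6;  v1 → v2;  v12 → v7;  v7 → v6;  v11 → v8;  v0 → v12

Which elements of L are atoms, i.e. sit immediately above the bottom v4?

v11, v15

The atoms are exactly the elements that cover v4: v11, v15.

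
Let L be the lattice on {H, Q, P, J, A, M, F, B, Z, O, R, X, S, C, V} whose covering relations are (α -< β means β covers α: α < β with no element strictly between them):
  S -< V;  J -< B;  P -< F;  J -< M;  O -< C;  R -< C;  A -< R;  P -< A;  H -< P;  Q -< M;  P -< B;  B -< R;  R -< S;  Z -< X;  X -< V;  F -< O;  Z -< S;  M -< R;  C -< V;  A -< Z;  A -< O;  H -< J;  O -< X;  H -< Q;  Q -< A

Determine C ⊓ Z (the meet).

A

Common lower bounds of {C, Z}: A, H, P, Q.
The greatest among these is A.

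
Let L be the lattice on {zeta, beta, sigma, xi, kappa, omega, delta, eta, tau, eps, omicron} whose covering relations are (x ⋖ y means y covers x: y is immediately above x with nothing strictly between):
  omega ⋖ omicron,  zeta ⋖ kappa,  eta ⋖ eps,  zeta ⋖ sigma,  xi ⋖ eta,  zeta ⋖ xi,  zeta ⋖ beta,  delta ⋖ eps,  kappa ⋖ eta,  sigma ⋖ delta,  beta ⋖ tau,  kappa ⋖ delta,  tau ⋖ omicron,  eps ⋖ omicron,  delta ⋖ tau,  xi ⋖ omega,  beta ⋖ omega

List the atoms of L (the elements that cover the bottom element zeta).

The atoms are exactly the elements that cover zeta: beta, kappa, sigma, xi.

beta, kappa, sigma, xi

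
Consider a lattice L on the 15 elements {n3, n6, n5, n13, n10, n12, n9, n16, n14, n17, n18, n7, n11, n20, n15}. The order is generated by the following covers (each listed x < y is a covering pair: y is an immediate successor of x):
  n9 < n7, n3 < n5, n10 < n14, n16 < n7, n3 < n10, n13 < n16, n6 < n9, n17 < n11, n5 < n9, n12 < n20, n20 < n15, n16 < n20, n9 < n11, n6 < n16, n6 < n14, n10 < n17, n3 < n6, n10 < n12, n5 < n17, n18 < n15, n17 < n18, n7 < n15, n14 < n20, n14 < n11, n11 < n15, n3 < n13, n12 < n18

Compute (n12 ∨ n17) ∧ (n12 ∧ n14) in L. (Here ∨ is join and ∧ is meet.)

n10

n12 ∨ n17 = n18
n12 ∧ n14 = n10
n18 ∧ n10 = n10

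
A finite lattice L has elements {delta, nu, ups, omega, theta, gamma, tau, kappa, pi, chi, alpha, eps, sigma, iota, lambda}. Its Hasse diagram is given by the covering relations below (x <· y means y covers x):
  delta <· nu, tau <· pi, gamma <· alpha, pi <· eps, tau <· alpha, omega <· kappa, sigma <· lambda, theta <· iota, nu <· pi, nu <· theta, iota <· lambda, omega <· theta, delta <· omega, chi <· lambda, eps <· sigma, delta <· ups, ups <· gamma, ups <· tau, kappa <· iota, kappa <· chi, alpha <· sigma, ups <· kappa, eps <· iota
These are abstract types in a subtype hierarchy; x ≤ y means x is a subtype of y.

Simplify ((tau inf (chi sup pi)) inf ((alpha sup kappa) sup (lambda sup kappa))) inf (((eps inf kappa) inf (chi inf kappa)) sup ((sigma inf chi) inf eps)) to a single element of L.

chi ∨ pi = lambda
tau ∧ lambda = tau
alpha ∨ kappa = lambda
lambda ∨ kappa = lambda
lambda ∨ lambda = lambda
tau ∧ lambda = tau
eps ∧ kappa = ups
chi ∧ kappa = kappa
ups ∧ kappa = ups
sigma ∧ chi = ups
ups ∧ eps = ups
ups ∨ ups = ups
tau ∧ ups = ups

ups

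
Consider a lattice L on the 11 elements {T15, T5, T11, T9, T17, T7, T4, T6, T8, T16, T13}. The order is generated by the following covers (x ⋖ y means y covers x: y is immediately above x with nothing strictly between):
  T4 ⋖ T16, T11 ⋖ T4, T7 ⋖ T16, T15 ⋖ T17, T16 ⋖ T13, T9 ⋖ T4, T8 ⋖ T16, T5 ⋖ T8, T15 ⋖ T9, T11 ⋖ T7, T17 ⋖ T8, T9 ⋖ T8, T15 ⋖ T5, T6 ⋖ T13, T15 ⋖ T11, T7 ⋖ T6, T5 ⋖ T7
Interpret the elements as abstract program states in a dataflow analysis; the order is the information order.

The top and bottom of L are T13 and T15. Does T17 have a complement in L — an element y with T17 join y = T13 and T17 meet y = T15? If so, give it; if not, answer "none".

T6

Need y with T17 ∨ y = T13 and T17 ∧ y = T15.
Checking each element gives: T6.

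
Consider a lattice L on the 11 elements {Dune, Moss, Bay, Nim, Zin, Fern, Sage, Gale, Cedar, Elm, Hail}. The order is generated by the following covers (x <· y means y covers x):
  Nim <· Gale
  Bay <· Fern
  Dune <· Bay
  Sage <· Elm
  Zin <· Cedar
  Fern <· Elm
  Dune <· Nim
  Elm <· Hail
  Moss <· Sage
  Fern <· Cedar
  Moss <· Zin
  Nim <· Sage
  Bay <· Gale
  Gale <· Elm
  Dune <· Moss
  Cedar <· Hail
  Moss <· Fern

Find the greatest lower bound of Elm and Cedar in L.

Common lower bounds of {Elm, Cedar}: Bay, Dune, Fern, Moss.
The greatest among these is Fern.

Fern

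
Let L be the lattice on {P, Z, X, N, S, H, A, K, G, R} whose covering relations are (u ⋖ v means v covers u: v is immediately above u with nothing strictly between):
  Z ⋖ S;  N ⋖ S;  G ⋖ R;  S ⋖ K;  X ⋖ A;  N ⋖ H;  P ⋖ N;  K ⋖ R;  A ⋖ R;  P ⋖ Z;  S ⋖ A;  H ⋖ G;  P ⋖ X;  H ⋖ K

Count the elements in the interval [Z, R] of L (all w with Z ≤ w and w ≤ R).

The interval [Z, R] = {A, K, R, S, Z}, which has 5 elements.

5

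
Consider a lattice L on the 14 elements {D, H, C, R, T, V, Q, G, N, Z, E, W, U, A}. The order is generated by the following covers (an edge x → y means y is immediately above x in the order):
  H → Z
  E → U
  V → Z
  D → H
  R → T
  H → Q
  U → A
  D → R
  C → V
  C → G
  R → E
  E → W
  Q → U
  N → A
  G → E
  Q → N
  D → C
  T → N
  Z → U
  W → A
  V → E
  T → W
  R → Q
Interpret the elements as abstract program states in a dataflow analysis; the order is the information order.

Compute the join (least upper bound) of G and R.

Common upper bounds of {G, R}: A, E, U, W.
The least among these is E.

E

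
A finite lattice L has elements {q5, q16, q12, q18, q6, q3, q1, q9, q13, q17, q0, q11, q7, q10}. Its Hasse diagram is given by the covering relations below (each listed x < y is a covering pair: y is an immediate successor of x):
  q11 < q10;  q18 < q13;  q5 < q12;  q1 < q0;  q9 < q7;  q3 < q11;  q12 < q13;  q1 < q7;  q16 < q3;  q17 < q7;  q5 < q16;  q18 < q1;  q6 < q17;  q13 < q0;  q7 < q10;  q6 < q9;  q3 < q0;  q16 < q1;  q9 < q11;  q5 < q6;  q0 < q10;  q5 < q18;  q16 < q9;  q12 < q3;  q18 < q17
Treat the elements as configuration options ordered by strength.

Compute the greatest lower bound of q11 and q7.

q9

Common lower bounds of {q11, q7}: q16, q5, q6, q9.
The greatest among these is q9.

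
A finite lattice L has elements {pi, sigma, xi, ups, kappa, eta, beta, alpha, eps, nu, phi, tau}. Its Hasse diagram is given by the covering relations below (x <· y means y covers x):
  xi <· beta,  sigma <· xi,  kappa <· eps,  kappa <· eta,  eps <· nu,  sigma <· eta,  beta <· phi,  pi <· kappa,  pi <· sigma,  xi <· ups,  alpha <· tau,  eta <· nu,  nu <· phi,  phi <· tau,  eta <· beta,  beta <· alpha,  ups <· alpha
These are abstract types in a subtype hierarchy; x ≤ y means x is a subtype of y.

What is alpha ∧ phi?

beta

Common lower bounds of {alpha, phi}: beta, eta, kappa, pi, sigma, xi.
The greatest among these is beta.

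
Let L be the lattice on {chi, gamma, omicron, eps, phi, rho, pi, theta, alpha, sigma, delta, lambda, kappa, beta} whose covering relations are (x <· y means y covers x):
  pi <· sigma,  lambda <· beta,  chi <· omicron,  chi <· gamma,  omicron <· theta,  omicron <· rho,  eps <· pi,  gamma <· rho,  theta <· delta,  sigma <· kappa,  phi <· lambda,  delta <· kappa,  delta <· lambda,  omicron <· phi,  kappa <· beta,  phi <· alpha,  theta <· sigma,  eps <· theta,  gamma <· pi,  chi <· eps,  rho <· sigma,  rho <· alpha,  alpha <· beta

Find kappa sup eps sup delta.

Common upper bounds of {kappa, eps, delta}: beta, kappa.
The least among these is kappa.

kappa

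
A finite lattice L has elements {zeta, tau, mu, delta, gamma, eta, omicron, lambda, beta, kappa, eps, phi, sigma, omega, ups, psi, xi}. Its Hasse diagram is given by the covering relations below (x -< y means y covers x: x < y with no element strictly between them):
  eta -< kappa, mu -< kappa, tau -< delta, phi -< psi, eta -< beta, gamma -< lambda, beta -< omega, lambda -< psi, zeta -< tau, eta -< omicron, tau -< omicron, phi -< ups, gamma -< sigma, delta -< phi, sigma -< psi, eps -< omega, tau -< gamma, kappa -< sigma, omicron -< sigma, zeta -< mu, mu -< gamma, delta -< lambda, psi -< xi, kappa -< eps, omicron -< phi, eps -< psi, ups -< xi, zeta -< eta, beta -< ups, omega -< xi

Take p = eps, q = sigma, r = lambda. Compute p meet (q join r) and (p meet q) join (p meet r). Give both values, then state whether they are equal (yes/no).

eps; kappa; no

q join r = psi, so p meet (q join r) = eps meet psi = eps.
p meet q = kappa and p meet r = mu, so (p meet q) join (p meet r) = kappa join mu = kappa.
Equal: no.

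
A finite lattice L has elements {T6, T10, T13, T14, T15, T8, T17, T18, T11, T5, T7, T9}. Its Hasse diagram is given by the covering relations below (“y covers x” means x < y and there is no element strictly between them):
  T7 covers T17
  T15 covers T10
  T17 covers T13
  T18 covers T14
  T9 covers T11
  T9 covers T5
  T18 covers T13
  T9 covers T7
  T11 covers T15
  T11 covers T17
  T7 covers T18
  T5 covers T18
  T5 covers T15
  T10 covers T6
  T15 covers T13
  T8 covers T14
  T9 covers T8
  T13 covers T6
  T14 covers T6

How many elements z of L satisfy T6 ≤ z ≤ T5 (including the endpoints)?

The interval [T6, T5] = {T10, T13, T14, T15, T18, T5, T6}, which has 7 elements.

7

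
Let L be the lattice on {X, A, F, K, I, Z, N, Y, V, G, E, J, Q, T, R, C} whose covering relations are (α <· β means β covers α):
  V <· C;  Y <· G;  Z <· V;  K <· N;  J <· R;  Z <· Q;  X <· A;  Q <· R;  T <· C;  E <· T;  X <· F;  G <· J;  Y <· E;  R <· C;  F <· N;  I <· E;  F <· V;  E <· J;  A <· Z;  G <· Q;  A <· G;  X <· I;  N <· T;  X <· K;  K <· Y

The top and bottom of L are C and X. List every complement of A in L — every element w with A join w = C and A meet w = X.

Need w with A ∨ w = C and A ∧ w = X.
Checking each element gives: N, T.

N, T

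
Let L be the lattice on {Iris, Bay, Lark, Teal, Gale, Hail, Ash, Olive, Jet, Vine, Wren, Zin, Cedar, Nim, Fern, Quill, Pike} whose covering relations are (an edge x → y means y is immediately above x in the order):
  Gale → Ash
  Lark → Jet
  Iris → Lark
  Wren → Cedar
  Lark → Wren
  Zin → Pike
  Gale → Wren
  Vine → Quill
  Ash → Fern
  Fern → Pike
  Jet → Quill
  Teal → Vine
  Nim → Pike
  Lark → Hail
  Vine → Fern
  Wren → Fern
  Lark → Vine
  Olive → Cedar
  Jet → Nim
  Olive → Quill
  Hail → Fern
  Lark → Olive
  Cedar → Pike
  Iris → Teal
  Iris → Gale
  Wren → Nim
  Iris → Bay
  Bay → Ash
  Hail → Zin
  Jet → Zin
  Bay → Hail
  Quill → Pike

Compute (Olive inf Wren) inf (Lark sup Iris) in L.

Lark

Olive ∧ Wren = Lark
Lark ∨ Iris = Lark
Lark ∧ Lark = Lark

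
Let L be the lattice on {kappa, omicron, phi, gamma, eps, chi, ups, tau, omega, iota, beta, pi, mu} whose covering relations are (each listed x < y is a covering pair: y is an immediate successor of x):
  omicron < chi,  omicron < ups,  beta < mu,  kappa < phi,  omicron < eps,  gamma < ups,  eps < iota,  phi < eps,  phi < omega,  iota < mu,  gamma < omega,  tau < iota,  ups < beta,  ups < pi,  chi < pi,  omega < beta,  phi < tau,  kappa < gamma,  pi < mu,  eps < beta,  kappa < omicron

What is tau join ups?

mu

Common upper bounds of {tau, ups}: mu.
The least among these is mu.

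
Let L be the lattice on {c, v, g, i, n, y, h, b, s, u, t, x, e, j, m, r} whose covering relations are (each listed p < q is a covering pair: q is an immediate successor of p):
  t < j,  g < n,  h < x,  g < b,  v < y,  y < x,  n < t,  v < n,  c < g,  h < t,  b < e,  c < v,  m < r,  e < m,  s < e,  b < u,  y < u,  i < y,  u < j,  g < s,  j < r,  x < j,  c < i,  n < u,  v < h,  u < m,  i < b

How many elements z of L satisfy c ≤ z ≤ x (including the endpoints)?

The interval [c, x] = {c, h, i, v, x, y}, which has 6 elements.

6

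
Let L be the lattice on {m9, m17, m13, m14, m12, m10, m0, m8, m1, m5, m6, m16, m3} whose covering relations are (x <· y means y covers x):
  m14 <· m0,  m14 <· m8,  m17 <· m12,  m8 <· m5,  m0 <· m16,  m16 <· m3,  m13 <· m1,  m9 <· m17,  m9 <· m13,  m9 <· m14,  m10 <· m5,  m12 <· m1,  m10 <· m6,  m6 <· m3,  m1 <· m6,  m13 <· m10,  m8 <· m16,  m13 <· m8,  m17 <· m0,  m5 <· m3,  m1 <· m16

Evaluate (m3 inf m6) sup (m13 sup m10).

m6

m3 ∧ m6 = m6
m13 ∨ m10 = m10
m6 ∨ m10 = m6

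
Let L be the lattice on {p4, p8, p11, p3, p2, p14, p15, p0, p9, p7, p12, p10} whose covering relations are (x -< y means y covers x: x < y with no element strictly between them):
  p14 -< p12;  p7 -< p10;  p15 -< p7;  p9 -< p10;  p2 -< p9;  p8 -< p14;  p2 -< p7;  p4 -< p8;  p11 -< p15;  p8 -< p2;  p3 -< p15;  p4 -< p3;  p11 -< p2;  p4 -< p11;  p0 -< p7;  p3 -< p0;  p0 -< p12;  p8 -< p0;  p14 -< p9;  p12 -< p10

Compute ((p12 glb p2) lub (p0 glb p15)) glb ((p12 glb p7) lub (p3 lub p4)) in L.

p12 ∧ p2 = p8
p0 ∧ p15 = p3
p8 ∨ p3 = p0
p12 ∧ p7 = p0
p3 ∨ p4 = p3
p0 ∨ p3 = p0
p0 ∧ p0 = p0

p0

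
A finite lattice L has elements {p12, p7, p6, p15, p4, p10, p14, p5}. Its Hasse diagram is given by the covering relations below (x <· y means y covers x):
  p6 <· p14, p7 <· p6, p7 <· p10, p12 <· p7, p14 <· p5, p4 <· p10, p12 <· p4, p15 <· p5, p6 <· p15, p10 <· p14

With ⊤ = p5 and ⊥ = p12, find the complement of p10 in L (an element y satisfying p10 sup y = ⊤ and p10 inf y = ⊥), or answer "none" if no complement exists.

none

For every candidate y, either p10 ∨ y ≠ p5 or p10 ∧ y ≠ p12; no complement exists.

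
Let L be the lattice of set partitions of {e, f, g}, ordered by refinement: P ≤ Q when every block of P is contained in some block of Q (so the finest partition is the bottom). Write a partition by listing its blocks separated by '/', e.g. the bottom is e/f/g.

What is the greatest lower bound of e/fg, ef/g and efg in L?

e/f/g

The meet (common refinement) of e/fg, ef/g, efg intersects blocks pairwise, giving e/f/g.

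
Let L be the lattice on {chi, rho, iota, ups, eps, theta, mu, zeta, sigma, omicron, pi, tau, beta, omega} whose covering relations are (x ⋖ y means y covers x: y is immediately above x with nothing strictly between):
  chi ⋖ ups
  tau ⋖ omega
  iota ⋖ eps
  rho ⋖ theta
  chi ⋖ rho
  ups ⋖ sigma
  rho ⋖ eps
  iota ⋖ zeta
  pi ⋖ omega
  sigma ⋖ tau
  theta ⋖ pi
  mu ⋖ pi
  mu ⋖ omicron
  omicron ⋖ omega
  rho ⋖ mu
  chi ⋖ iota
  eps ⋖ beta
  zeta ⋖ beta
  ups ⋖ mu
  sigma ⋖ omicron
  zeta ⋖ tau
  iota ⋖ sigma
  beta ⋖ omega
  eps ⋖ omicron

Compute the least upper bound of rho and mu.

Common upper bounds of {rho, mu}: mu, omega, omicron, pi.
The least among these is mu.

mu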